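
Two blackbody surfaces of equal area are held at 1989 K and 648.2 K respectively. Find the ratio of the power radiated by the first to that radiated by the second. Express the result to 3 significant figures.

P₁/P₂ ≈ 88.7

With equal areas, P₁/P₂ = (T₁/T₂)⁴ = (1989/648.2)⁴ = 88.7.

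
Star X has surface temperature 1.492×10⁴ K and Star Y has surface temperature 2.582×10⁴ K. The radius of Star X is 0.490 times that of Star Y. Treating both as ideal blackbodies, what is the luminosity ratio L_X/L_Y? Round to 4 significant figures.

L_X/L_Y ≈ 0.02677

L ∝ R²T⁴, so L_X/L_Y = (R_X/R_Y)²(T_X/T_Y)⁴ = (0.490)² × (1.492×10⁴/2.582×10⁴)⁴ = 0.2401 × 0.111494 = 0.02677.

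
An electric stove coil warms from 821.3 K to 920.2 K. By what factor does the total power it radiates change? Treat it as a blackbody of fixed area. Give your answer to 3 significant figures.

P ∝ T⁴, so P₂/P₁ = (T₂/T₁)⁴ = (920.2/821.3)⁴ = (1.12042)⁴ = 1.58.

P₂/P₁ ≈ 1.58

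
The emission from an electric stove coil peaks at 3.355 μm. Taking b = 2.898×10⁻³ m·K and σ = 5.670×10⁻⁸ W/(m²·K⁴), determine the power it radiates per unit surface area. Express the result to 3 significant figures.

I ≈ 3.16×10⁴ W/m²

Wien's law: T = b/λ_max = 2.898×10⁻³/3.355×10⁻⁶ = 863.785 K.
Then I = σT⁴ = 5.670×10⁻⁸×(863.785)⁴ = 3.16×10⁴ W/m².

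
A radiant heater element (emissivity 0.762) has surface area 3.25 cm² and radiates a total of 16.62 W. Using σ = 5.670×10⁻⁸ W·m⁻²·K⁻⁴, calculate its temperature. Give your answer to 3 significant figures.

Area A = 3.25 cm² = 3.25×10⁻⁴ m².
P = εσAT⁴ ⇒ T = (P/(εσA))^(1/4) = (16.62/(0.762×5.670×10⁻⁸×3.25×10⁻⁴))^(1/4) = 1.04×10³ K.

T ≈ 1.04×10³ K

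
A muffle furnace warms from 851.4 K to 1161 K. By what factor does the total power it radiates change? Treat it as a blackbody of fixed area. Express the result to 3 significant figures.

P ∝ T⁴, so P₂/P₁ = (T₂/T₁)⁴ = (1161/851.4)⁴ = (1.36364)⁴ = 3.46.

P₂/P₁ ≈ 3.46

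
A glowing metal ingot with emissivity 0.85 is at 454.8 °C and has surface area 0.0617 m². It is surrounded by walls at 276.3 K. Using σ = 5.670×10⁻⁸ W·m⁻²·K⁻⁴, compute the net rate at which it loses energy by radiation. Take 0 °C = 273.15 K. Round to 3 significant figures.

T = 454.8 °C + 273.15 = 727.95 K.
Area A = 0.0617 m².
Net radiated power P_net = εσA(T⁴ − T₀⁴) = 0.85×5.670×10⁻⁸×0.0617×(727.95⁴ − 276.3⁴).
T⁴ − T₀⁴ = 2.80806×10¹¹ − 5.82805×10⁹ = 2.74978×10¹¹ K⁴, so P_net = 818 W.

Net loss ≈ 818 W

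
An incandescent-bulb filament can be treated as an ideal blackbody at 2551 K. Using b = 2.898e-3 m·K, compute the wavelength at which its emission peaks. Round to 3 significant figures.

λ_max ≈ 1.14×10³ nm

Wien's displacement law: λ_max = b/T = (2.898×10⁻³ m·K)/(2551 K) = 1.136×10⁻⁶ m.
That is 1.14×10³ nm, in the infrared range.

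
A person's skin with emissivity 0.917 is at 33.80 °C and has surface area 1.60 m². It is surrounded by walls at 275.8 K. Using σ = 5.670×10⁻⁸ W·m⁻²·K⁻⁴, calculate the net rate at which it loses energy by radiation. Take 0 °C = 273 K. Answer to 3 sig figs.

Net loss ≈ 256 W

T = 33.80 °C + 273 = 306.80 K.
Area A = 1.60 m².
Net radiated power P_net = εσA(T⁴ − T₀⁴) = 0.917×5.670×10⁻⁸×1.60×(306.80⁴ − 275.8⁴).
T⁴ − T₀⁴ = 8.85975×10⁹ − 5.78598×10⁹ = 3.07377×10⁹ K⁴, so P_net = 256 W.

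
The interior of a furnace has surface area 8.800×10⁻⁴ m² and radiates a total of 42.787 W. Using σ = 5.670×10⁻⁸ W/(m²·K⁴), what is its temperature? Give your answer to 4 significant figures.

T ≈ 962.3 K

Area A = 8.800×10⁻⁴ m².
P = σAT⁴ ⇒ T = (P/(σA))^(1/4) = (42.787/(5.670×10⁻⁸×8.800×10⁻⁴))^(1/4) = 962.3 K.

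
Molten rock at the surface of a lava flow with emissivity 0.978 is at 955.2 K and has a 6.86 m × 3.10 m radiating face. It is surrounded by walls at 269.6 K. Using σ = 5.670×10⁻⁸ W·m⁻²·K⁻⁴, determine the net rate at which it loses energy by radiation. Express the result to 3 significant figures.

Net loss ≈ 9.75×10⁵ W

Area A = 6.86 × 3.10 = 21.266 m².
Net radiated power P_net = εσA(T⁴ − T₀⁴) = 0.978×5.670×10⁻⁸×21.266×(955.2⁴ − 269.6⁴).
T⁴ − T₀⁴ = 8.32487×10¹¹ − 5.28299×10⁹ = 8.27204×10¹¹ K⁴, so P_net = 9.75×10⁵ W.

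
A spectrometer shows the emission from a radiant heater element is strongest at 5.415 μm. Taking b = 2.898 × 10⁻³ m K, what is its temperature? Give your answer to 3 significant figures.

T ≈ 535 K

Wien's law gives T = b/λ_max = (2.898×10⁻³ m·K)/(5.415×10⁻⁶ m) = 535 K.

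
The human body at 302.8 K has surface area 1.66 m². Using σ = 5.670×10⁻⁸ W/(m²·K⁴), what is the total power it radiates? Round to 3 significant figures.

P ≈ 791 W

Area A = 1.66 m².
P = σAT⁴ = 5.670×10⁻⁸ × 1.66 × (302.8)⁴ = 791 W.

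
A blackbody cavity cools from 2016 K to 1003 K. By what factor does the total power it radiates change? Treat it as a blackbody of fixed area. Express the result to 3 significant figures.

P ∝ T⁴, so P₂/P₁ = (T₂/T₁)⁴ = (1003/2016)⁴ = (0.497520)⁴ = 0.0613.

P₂/P₁ ≈ 0.0613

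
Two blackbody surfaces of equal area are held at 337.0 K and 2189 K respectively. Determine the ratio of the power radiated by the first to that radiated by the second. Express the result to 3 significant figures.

P₁/P₂ ≈ 5.62×10⁻⁴

With equal areas, P₁/P₂ = (T₁/T₂)⁴ = (337.0/2189)⁴ = 5.62×10⁻⁴.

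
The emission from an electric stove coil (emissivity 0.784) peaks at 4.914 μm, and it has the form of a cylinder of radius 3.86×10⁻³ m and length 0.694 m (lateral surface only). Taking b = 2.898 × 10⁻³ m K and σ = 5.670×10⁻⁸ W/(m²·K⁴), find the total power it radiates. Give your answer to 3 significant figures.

P ≈ 90.5 W

Wien's law: T = b/λ_max = 2.898×10⁻³/4.914×10⁻⁶ = 589.744 K.
Lateral area A = 2πrL = 2π×3.86×10⁻³×0.694 = 0.0168316 m².
Then P = εσAT⁴ = 0.784×5.670×10⁻⁸×0.0168316×(589.744)⁴ = 90.5 W.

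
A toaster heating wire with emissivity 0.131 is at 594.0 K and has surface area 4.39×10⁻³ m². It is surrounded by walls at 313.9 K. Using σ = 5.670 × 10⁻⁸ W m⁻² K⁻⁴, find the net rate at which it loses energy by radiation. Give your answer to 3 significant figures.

Net loss ≈ 3.74 W

Area A = 4.39×10⁻³ m².
Net radiated power P_net = εσA(T⁴ − T₀⁴) = 0.131×5.670×10⁻⁸×4.39×10⁻³×(594.0⁴ − 313.9⁴).
T⁴ − T₀⁴ = 1.24493×10¹¹ − 9.70879×10⁹ = 1.14784×10¹¹ K⁴, so P_net = 3.74 W.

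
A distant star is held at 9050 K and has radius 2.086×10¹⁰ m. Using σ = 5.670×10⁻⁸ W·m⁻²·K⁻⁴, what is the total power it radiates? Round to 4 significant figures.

P ≈ 2.080×10³⁰ W

Surface area A = 4πR² = 4π(2.086×10¹⁰ m)² = 5.46813×10²¹ m².
P = σAT⁴ = 5.670×10⁻⁸ × 5.46813×10²¹ × (9050)⁴ = 2.080×10³⁰ W.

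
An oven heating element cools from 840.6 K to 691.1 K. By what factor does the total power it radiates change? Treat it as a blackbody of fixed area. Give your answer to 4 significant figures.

P₂/P₁ ≈ 0.4569

P ∝ T⁴, so P₂/P₁ = (T₂/T₁)⁴ = (691.1/840.6)⁴ = (0.822151)⁴ = 0.4569.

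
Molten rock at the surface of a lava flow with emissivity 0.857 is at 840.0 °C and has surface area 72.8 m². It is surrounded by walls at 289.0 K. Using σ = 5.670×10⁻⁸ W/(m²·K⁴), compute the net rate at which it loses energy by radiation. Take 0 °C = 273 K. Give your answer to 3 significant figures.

T = 840.0 °C + 273 = 1113.0 K.
Area A = 72.8 m².
Net radiated power P_net = εσA(T⁴ − T₀⁴) = 0.857×5.670×10⁻⁸×72.8×(1113.0⁴ − 289.0⁴).
T⁴ − T₀⁴ = 1.53455×10¹² − 6.97576×10⁹ = 1.52757×10¹² K⁴, so P_net = 5.40×10⁶ W.

Net loss ≈ 5.40×10⁶ W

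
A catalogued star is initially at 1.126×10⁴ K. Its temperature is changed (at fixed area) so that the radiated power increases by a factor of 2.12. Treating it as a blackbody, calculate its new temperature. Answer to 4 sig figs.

P ∝ T⁴, so T₂/T₁ = (P₂/P₁)^(1/4) = (2.12)^(1/4) = 1.20666.
T₂ = 1.126×10⁴ × 1.20666 = 1.359×10⁴ K.

T₂ ≈ 1.359×10⁴ K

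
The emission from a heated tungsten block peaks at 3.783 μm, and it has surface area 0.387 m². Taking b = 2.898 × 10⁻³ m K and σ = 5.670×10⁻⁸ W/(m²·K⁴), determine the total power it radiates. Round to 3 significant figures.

P ≈ 7.56×10³ W

Wien's law: T = b/λ_max = 2.898×10⁻³/3.783×10⁻⁶ = 766.059 K.
Area A = 0.387 m².
Then P = σAT⁴ = 5.670×10⁻⁸×0.387×(766.059)⁴ = 7.56×10³ W.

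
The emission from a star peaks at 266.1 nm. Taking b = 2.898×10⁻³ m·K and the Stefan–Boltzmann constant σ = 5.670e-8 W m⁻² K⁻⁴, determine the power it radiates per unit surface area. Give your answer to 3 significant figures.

Wien's law: T = b/λ_max = 2.898×10⁻³/2.661×10⁻⁷ = 10890.6 K.
Then I = σT⁴ = 5.670×10⁻⁸×(10890.6)⁴ = 7.98×10⁸ W/m².

I ≈ 7.98×10⁸ W/m²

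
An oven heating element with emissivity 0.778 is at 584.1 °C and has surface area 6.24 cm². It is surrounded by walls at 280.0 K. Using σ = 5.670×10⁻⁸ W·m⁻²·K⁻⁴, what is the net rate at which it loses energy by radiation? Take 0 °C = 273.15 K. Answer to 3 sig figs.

Net loss ≈ 14.7 W

T = 584.1 °C + 273.15 = 857.25 K.
Area A = 6.24 cm² = 6.24×10⁻⁴ m².
Net radiated power P_net = εσA(T⁴ − T₀⁴) = 0.778×5.670×10⁻⁸×6.24×10⁻⁴×(857.25⁴ − 280.0⁴).
T⁴ − T₀⁴ = 5.40045×10¹¹ − 6.14656×10⁹ = 5.33898×10¹¹ K⁴, so P_net = 14.7 W.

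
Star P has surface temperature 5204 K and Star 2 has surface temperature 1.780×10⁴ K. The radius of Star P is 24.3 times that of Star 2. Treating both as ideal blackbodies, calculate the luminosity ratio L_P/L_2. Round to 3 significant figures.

L_P/L_2 ≈ 4.31

L ∝ R²T⁴, so L_P/L_2 = (R_P/R_2)²(T_P/T_2)⁴ = (24.3)² × (5204/1.780×10⁴)⁴ = 590.49 × 7.30582×10⁻³ = 4.31.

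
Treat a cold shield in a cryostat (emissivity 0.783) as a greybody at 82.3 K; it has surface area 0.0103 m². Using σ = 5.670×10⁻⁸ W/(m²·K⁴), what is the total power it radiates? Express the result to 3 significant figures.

Area A = 0.0103 m².
P = εσAT⁴ = 0.783 × 5.670×10⁻⁸ × 0.0103 × (82.3)⁴ = 0.0210 W.

P ≈ 0.0210 W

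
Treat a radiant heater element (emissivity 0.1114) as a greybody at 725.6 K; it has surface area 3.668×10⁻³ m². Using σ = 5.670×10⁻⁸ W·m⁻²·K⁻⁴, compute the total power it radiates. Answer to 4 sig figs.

Area A = 3.668×10⁻³ m².
P = εσAT⁴ = 0.1114 × 5.670×10⁻⁸ × 3.668×10⁻³ × (725.6)⁴ = 6.422 W.

P ≈ 6.422 W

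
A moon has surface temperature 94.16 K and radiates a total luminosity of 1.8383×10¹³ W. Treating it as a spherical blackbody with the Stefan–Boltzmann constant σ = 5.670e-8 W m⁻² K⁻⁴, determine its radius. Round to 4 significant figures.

L = 4πR²σT⁴ ⇒ R = √(L/(4πσT⁴)).
σT⁴ = 4.45706 W/m², so R = √(1.8383×10¹³/(4π×4.45706)) = 5.729×10⁵ m.

R ≈ 5.729×10⁵ m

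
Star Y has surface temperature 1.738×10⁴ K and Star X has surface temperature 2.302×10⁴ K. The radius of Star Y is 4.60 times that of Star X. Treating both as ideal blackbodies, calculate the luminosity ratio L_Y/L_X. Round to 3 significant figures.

L_Y/L_X ≈ 6.88

L ∝ R²T⁴, so L_Y/L_X = (R_Y/R_X)²(T_Y/T_X)⁴ = (4.60)² × (1.738×10⁴/2.302×10⁴)⁴ = 21.16 × 0.324921 = 6.88.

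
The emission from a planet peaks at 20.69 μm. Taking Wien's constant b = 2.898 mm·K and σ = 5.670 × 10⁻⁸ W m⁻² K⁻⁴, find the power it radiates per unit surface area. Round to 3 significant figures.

Wien's law: T = b/λ_max = 2.898×10⁻³/2.069×10⁻⁵ = 140.068 K.
Then I = σT⁴ = 5.670×10⁻⁸×(140.068)⁴ = 21.8 W/m².

I ≈ 21.8 W/m²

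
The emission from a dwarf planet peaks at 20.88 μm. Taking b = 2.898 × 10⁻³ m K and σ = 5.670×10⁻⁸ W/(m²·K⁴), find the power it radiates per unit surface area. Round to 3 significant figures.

Wien's law: T = b/λ_max = 2.898×10⁻³/2.088×10⁻⁵ = 138.793 K.
Then I = σT⁴ = 5.670×10⁻⁸×(138.793)⁴ = 21.0 W/m².

I ≈ 21.0 W/m²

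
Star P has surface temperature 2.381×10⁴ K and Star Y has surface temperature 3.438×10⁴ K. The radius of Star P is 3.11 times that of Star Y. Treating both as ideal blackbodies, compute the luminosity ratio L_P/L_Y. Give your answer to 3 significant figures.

L_P/L_Y ≈ 2.23

L ∝ R²T⁴, so L_P/L_Y = (R_P/R_Y)²(T_P/T_Y)⁴ = (3.11)² × (2.381×10⁴/3.438×10⁴)⁴ = 9.6721 × 0.230046 = 2.23.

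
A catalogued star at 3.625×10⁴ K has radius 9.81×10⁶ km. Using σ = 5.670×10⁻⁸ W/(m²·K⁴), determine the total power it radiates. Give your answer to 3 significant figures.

Surface area A = 4πR² = 4π(9.81×10⁹ m)² = 1.20934×10²¹ m².
P = σAT⁴ = 5.670×10⁻⁸ × 1.20934×10²¹ × (3.625×10⁴)⁴ = 1.18×10³² W.

P ≈ 1.18×10³² W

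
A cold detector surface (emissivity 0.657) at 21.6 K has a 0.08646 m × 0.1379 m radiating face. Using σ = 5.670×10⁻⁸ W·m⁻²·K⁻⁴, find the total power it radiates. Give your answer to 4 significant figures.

P ≈ 9.668×10⁻⁵ W

Area A = 0.08646 × 0.1379 = 0.0119228 m².
P = εσAT⁴ = 0.657 × 5.670×10⁻⁸ × 0.0119228 × (21.6)⁴ = 9.668×10⁻⁵ W.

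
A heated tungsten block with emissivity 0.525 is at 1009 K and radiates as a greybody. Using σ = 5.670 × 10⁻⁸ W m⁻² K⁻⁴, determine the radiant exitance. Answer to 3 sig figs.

I ≈ 3.09×10⁴ W/m²

Stefan–Boltzmann: I = εσT⁴ = 0.525 × 5.670×10⁻⁸ × (1009)⁴ = 3.09×10⁴ W/m².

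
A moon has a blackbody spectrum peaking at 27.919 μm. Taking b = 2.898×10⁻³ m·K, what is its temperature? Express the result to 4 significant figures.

T ≈ 103.8 K

Wien's law gives T = b/λ_max = (2.898×10⁻³ m·K)/(2.7919×10⁻⁵ m) = 103.8 K.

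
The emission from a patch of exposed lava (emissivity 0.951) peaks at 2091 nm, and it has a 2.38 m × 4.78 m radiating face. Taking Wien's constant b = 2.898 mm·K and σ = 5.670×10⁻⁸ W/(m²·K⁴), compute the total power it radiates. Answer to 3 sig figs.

Wien's law: T = b/λ_max = 2.898×10⁻³/2.091×10⁻⁶ = 1385.94 K.
Area A = 2.38 × 4.78 = 11.3764 m².
Then P = εσAT⁴ = 0.951×5.670×10⁻⁸×11.3764×(1385.94)⁴ = 2.26×10⁶ W.

P ≈ 2.26×10⁶ W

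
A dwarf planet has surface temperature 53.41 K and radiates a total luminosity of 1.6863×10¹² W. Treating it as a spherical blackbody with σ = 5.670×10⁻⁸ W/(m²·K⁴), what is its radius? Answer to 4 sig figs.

L = 4πR²σT⁴ ⇒ R = √(L/(4πσT⁴)).
σT⁴ = 0.461396 W/m², so R = √(1.6863×10¹²/(4π×0.461396)) = 5.393×10⁵ m.

R ≈ 5.393×10⁵ m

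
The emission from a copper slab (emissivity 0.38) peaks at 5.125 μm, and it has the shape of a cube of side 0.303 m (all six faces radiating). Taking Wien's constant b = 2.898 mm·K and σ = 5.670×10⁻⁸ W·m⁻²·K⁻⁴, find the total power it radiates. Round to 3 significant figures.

Wien's law: T = b/λ_max = 2.898×10⁻³/5.125×10⁻⁶ = 565.463 K.
Area A = 6s² = 6×(0.303 m)² = 0.550854 m².
Then P = εσAT⁴ = 0.38×5.670×10⁻⁸×0.550854×(565.463)⁴ = 1.21×10³ W.

P ≈ 1.21×10³ W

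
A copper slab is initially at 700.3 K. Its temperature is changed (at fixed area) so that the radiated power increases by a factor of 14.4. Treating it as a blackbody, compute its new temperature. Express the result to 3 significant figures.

P ∝ T⁴, so T₂/T₁ = (P₂/P₁)^(1/4) = (14.4)^(1/4) = 1.94801.
T₂ = 700.3 × 1.94801 = 1.36×10³ K.

T₂ ≈ 1.36×10³ K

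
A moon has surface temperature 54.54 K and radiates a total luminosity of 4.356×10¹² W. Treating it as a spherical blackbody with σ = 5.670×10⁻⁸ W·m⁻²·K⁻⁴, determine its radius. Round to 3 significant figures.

L = 4πR²σT⁴ ⇒ R = √(L/(4πσT⁴)).
σT⁴ = 0.501699 W/m², so R = √(4.356×10¹²/(4π×0.501699)) = 8.31×10⁵ m.

R ≈ 8.31×10⁵ m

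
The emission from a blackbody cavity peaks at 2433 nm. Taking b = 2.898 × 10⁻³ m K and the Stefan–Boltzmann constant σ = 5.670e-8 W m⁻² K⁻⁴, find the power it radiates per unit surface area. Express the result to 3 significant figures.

I ≈ 1.14×10⁵ W/m²

Wien's law: T = b/λ_max = 2.898×10⁻³/2.433×10⁻⁶ = 1191.12 K.
Then I = σT⁴ = 5.670×10⁻⁸×(1191.12)⁴ = 1.14×10⁵ W/m².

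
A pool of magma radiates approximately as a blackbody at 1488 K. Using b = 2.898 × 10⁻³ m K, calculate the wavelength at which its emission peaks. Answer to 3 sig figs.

Wien's displacement law: λ_max = b/T = (2.898×10⁻³ m·K)/(1488 K) = 1.948×10⁻⁶ m.
That is 1.95 μm, in the infrared range.

λ_max ≈ 1.95 μm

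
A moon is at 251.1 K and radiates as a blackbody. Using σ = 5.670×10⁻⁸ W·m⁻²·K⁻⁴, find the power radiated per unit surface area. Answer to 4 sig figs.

I ≈ 225.4 W/m²

Stefan–Boltzmann: I = σT⁴ = 5.670×10⁻⁸ × (251.1)⁴ = 225.4 W/m².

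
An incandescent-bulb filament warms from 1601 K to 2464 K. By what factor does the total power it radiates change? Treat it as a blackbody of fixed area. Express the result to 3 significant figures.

P ∝ T⁴, so P₂/P₁ = (T₂/T₁)⁴ = (2464/1601)⁴ = (1.53904)⁴ = 5.61.

P₂/P₁ ≈ 5.61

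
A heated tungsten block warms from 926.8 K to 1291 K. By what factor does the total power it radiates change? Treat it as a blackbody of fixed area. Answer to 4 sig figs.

P ∝ T⁴, so P₂/P₁ = (T₂/T₁)⁴ = (1291/926.8)⁴ = (1.39297)⁴ = 3.765.

P₂/P₁ ≈ 3.765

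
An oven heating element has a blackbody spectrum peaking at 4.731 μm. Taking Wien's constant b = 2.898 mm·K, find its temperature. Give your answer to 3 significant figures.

Wien's law gives T = b/λ_max = (2.898×10⁻³ m·K)/(4.731×10⁻⁶ m) = 613 K.

T ≈ 613 K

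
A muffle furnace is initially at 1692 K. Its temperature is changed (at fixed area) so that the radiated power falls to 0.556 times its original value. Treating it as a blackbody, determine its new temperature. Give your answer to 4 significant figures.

P ∝ T⁴, so T₂/T₁ = (P₂/P₁)^(1/4) = (0.556)^(1/4) = 0.863513.
T₂ = 1692 × 0.863513 = 1461 K.

T₂ ≈ 1461 K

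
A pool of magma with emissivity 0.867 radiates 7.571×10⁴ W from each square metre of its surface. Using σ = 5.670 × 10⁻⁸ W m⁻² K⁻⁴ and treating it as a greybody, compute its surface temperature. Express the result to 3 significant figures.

T ≈ 1.11×10³ K

I = εσT⁴, so T = (I/εσ)^(1/4) = (7.571×10⁴/(0.867×5.670×10⁻⁸))^(1/4) = 1.11×10³ K.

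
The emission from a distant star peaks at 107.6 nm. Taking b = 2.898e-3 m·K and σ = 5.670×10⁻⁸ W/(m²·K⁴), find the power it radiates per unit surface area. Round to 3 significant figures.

I ≈ 2.98×10¹⁰ W/m²

Wien's law: T = b/λ_max = 2.898×10⁻³/1.076×10⁻⁷ = 26933.1 K.
Then I = σT⁴ = 5.670×10⁻⁸×(26933.1)⁴ = 2.98×10¹⁰ W/m².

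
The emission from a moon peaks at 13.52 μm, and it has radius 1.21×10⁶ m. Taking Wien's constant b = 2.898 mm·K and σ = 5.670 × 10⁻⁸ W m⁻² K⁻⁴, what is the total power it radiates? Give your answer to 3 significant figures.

Wien's law: T = b/λ_max = 2.898×10⁻³/1.352×10⁻⁵ = 214.349 K.
Surface area A = 4πR² = 4π(1.21×10⁶ m)² = 1.83984×10¹³ m².
Then P = σAT⁴ = 5.670×10⁻⁸×1.83984×10¹³×(214.349)⁴ = 2.20×10¹⁵ W.

P ≈ 2.20×10¹⁵ W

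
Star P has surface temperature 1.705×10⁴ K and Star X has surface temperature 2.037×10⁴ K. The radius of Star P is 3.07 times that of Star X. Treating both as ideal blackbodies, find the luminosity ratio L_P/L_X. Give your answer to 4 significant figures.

L_P/L_X ≈ 4.626

L ∝ R²T⁴, so L_P/L_X = (R_P/R_X)²(T_P/T_X)⁴ = (3.07)² × (1.705×10⁴/2.037×10⁴)⁴ = 9.4249 × 0.490833 = 4.626.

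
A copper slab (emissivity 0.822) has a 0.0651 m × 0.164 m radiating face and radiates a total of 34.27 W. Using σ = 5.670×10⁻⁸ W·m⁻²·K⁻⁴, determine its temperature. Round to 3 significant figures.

T ≈ 512 K

Area A = 0.0651 × 0.164 = 0.0106764 m².
P = εσAT⁴ ⇒ T = (P/(εσA))^(1/4) = (34.27/(0.822×5.670×10⁻⁸×0.0106764))^(1/4) = 512 K.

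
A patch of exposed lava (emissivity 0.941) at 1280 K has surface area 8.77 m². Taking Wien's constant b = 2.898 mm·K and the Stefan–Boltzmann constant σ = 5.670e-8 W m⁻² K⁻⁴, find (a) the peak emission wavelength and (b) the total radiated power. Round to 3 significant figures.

λ_max ≈ 2.26 μm; P ≈ 1.26×10⁶ W

(a) λ_max = b/T = 2.898×10⁻³/1280 = 2.264×10⁻⁶ m = 2.26 μm.
Area A = 8.77 m².
(b) P = εσAT⁴ = 0.941×5.670×10⁻⁸×8.77×(1280)⁴ = 1.26×10⁶ W.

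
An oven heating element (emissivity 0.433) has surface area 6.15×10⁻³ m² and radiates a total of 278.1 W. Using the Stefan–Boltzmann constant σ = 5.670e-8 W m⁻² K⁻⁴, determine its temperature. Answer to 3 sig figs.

T ≈ 1.16×10³ K

Area A = 6.15×10⁻³ m².
P = εσAT⁴ ⇒ T = (P/(εσA))^(1/4) = (278.1/(0.433×5.670×10⁻⁸×6.15×10⁻³))^(1/4) = 1.16×10³ K.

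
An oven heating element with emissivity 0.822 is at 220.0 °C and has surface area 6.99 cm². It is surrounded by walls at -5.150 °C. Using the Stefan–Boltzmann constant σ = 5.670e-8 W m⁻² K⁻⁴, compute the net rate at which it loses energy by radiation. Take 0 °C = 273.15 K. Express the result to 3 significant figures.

T = 220.0 °C + 273.15 = 493.15 K.
Surroundings: T = -5.150 °C + 273.15 = 268.000 K.
Area A = 6.99 cm² = 6.99×10⁻⁴ m².
Net radiated power P_net = εσA(T⁴ − T₀⁴) = 0.822×5.670×10⁻⁸×6.99×10⁻⁴×(493.15⁴ − 268.000⁴).
T⁴ − T₀⁴ = 5.91447×10¹⁰ − 5.15869×10⁹ = 5.39860×10¹⁰ K⁴, so P_net = 1.76 W.

Net loss ≈ 1.76 W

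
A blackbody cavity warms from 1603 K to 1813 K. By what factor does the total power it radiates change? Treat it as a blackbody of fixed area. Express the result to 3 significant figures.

P ∝ T⁴, so P₂/P₁ = (T₂/T₁)⁴ = (1813/1603)⁴ = (1.13100)⁴ = 1.64.

P₂/P₁ ≈ 1.64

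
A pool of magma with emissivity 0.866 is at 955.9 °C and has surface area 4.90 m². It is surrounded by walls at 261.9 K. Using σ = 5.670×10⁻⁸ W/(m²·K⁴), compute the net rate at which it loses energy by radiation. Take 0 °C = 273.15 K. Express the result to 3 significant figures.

T = 955.9 °C + 273.15 = 1229.05 K.
Area A = 4.90 m².
Net radiated power P_net = εσA(T⁴ − T₀⁴) = 0.866×5.670×10⁻⁸×4.90×(1229.05⁴ − 261.9⁴).
T⁴ − T₀⁴ = 2.28180×10¹² − 4.70481×10⁹ = 2.27710×10¹² K⁴, so P_net = 5.48×10⁵ W.

Net loss ≈ 5.48×10⁵ W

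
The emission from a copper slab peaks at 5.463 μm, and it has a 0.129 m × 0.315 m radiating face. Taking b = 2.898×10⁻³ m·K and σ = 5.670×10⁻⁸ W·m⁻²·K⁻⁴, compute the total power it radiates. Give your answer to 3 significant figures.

Wien's law: T = b/λ_max = 2.898×10⁻³/5.463×10⁻⁶ = 530.478 K.
Area A = 0.129 × 0.315 = 0.040635 m².
Then P = σAT⁴ = 5.670×10⁻⁸×0.040635×(530.478)⁴ = 182 W.

P ≈ 182 W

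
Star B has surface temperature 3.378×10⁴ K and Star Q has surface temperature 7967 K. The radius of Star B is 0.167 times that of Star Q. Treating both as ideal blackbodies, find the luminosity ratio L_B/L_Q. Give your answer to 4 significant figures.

L_B/L_Q ≈ 9.013

L ∝ R²T⁴, so L_B/L_Q = (R_B/R_Q)²(T_B/T_Q)⁴ = (0.167)² × (3.378×10⁴/7967)⁴ = 0.027889 × 323.191 = 9.013.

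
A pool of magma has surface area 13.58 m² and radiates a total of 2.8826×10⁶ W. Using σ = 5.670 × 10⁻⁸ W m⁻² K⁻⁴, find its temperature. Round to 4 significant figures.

T ≈ 1391 K

Area A = 13.58 m².
P = σAT⁴ ⇒ T = (P/(σA))^(1/4) = (2.8826×10⁶/(5.670×10⁻⁸×13.58))^(1/4) = 1391 K.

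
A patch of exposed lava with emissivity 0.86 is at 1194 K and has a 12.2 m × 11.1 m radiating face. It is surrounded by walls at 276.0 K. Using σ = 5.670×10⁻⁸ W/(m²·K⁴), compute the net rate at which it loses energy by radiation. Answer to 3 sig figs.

Net loss ≈ 1.34×10⁷ W

Area A = 12.2 × 11.1 = 135.42 m².
Net radiated power P_net = εσA(T⁴ − T₀⁴) = 0.86×5.670×10⁻⁸×135.42×(1194⁴ − 276.0⁴).
T⁴ − T₀⁴ = 2.03244×10¹² − 5.80278×10⁹ = 2.02664×10¹² K⁴, so P_net = 1.34×10⁷ W.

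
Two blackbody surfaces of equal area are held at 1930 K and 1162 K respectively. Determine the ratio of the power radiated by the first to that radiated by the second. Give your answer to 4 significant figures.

With equal areas, P₁/P₂ = (T₁/T₂)⁴ = (1930/1162)⁴ = 7.610.

P₁/P₂ ≈ 7.610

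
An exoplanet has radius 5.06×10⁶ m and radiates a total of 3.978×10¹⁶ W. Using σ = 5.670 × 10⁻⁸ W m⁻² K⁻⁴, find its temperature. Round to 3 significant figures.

Surface area A = 4πR² = 4π(5.06×10⁶ m)² = 3.21744×10¹⁴ m².
P = σAT⁴ ⇒ T = (P/(σA))^(1/4) = (3.978×10¹⁶/(5.670×10⁻⁸×3.21744×10¹⁴))^(1/4) = 216 K.

T ≈ 216 K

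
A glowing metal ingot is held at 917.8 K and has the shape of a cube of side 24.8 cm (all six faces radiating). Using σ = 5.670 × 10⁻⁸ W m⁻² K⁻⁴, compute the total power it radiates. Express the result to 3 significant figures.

P ≈ 1.48×10⁴ W

Area A = 6s² = 6×(0.248 m)² = 0.369024 m².
P = σAT⁴ = 5.670×10⁻⁸ × 0.369024 × (917.8)⁴ = 1.48×10⁴ W.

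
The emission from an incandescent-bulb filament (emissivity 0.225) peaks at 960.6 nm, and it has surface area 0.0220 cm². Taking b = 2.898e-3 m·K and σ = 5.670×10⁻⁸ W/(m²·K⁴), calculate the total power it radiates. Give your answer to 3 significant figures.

P ≈ 2.32 W

Wien's law: T = b/λ_max = 2.898×10⁻³/9.606×10⁻⁷ = 3016.86 K.
Area A = 0.0220 cm² = 2.20×10⁻⁶ m².
Then P = εσAT⁴ = 0.225×5.670×10⁻⁸×2.20×10⁻⁶×(3016.86)⁴ = 2.32 W.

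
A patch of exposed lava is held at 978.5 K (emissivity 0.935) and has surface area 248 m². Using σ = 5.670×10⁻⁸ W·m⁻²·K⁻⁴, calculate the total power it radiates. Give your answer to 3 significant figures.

P ≈ 1.21×10⁷ W

Area A = 248 m².
P = εσAT⁴ = 0.935 × 5.670×10⁻⁸ × 248 × (978.5)⁴ = 1.21×10⁷ W.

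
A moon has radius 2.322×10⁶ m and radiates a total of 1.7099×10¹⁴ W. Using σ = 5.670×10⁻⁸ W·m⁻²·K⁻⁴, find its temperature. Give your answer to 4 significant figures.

T ≈ 81.68 K

Surface area A = 4πR² = 4π(2.322×10⁶ m)² = 6.77539×10¹³ m².
P = σAT⁴ ⇒ T = (P/(σA))^(1/4) = (1.7099×10¹⁴/(5.670×10⁻⁸×6.77539×10¹³))^(1/4) = 81.68 K.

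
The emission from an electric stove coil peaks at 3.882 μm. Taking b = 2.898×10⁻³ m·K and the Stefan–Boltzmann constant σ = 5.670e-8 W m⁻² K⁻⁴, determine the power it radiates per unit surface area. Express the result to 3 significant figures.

Wien's law: T = b/λ_max = 2.898×10⁻³/3.882×10⁻⁶ = 746.522 K.
Then I = σT⁴ = 5.670×10⁻⁸×(746.522)⁴ = 1.76×10⁴ W/m².

I ≈ 1.76×10⁴ W/m²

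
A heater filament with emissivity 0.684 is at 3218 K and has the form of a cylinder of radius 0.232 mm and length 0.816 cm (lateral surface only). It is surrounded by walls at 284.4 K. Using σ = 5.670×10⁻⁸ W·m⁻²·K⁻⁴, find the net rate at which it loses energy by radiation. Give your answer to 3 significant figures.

Net loss ≈ 49.5 W

Lateral area A = 2πrL = 2π×2.32×10⁻⁴×8.16×10⁻³ = 1.18948×10⁻⁵ m².
Net radiated power P_net = εσA(T⁴ − T₀⁴) = 0.684×5.670×10⁻⁸×1.18948×10⁻⁵×(3218⁴ − 284.4⁴).
T⁴ − T₀⁴ = 1.07237×10¹⁴ − 6.54212×10⁹ = 1.07230×10¹⁴ K⁴, so P_net = 49.5 W.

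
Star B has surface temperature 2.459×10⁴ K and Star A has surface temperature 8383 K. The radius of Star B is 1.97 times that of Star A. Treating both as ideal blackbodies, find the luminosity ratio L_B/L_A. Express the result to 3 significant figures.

L_B/L_A ≈ 287

L ∝ R²T⁴, so L_B/L_A = (R_B/R_A)²(T_B/T_A)⁴ = (1.97)² × (2.459×10⁴/8383)⁴ = 3.8809 × 74.0349 = 287.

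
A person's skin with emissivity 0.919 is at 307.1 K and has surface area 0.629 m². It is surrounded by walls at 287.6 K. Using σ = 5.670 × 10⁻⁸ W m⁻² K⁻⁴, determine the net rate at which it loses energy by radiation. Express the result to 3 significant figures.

Area A = 0.629 m².
Net radiated power P_net = εσA(T⁴ − T₀⁴) = 0.919×5.670×10⁻⁸×0.629×(307.1⁴ − 287.6⁴).
T⁴ − T₀⁴ = 8.89445×10⁹ − 6.84157×10⁹ = 2.05288×10⁹ K⁴, so P_net = 67.3 W.

Net loss ≈ 67.3 W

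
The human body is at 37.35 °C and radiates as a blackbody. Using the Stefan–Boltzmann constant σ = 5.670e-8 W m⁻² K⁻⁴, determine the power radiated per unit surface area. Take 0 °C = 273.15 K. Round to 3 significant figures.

I ≈ 527 W/m²

T = 37.35 °C + 273.15 = 310.50 K.
Stefan–Boltzmann: I = σT⁴ = 5.670×10⁻⁸ × (310.50)⁴ = 527 W/m².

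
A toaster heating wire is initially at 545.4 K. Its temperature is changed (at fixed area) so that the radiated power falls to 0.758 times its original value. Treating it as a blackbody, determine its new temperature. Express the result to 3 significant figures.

T₂ ≈ 509 K

P ∝ T⁴, so T₂/T₁ = (P₂/P₁)^(1/4) = (0.758)^(1/4) = 0.933077.
T₂ = 545.4 × 0.933077 = 509 K.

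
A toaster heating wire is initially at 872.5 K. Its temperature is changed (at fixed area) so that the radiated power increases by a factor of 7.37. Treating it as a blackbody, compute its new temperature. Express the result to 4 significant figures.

P ∝ T⁴, so T₂/T₁ = (P₂/P₁)^(1/4) = (7.37)^(1/4) = 1.64766.
T₂ = 872.5 × 1.64766 = 1438 K.

T₂ ≈ 1438 K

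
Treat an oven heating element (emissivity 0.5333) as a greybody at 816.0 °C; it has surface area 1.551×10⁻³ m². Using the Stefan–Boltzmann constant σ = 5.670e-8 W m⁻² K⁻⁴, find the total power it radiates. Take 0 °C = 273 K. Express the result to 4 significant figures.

T = 816.0 °C + 273 = 1089.0 K.
Area A = 1.551×10⁻³ m².
P = εσAT⁴ = 0.5333 × 5.670×10⁻⁸ × 1.551×10⁻³ × (1089.0)⁴ = 65.96 W.

P ≈ 65.96 W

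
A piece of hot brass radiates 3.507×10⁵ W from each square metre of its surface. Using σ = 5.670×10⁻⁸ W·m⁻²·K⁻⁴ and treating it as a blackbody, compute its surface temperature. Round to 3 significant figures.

I = σT⁴, so T = (I/σ)^(1/4) = (3.507×10⁵/(5.670×10⁻⁸))^(1/4) = 1.58×10³ K.

T ≈ 1.58×10³ K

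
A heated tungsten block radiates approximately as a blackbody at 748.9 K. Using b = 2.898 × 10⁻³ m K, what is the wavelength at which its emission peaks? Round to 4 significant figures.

Wien's displacement law: λ_max = b/T = (2.898×10⁻³ m·K)/(748.9 K) = 3.8697×10⁻⁶ m.
That is 3.870 μm, in the infrared range.

λ_max ≈ 3.870 μm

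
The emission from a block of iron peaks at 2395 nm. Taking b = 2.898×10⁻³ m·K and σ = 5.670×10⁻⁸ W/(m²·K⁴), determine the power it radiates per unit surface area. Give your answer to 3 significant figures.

Wien's law: T = b/λ_max = 2.898×10⁻³/2.395×10⁻⁶ = 1210.02 K.
Then I = σT⁴ = 5.670×10⁻⁸×(1210.02)⁴ = 1.22×10⁵ W/m².

I ≈ 1.22×10⁵ W/m²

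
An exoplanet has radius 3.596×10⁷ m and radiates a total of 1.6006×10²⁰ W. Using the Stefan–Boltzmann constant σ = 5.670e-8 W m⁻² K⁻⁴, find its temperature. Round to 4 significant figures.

T ≈ 645.6 K

Surface area A = 4πR² = 4π(3.596×10⁷ m)² = 1.62498×10¹⁶ m².
P = σAT⁴ ⇒ T = (P/(σA))^(1/4) = (1.6006×10²⁰/(5.670×10⁻⁸×1.62498×10¹⁶))^(1/4) = 645.6 K.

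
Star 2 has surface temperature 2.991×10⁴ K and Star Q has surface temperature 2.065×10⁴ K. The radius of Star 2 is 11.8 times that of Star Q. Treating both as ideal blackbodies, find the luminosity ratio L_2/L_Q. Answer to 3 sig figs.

L_2/L_Q ≈ 613

L ∝ R²T⁴, so L_2/L_Q = (R_2/R_Q)²(T_2/T_Q)⁴ = (11.8)² × (2.991×10⁴/2.065×10⁴)⁴ = 139.24 × 4.40135 = 613.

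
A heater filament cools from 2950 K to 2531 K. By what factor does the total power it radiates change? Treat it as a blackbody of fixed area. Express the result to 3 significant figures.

P₂/P₁ ≈ 0.542

P ∝ T⁴, so P₂/P₁ = (T₂/T₁)⁴ = (2531/2950)⁴ = (0.857966)⁴ = 0.542.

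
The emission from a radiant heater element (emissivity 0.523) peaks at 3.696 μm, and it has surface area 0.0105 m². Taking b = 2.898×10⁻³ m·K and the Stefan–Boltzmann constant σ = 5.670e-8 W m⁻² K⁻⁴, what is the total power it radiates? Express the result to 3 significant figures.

Wien's law: T = b/λ_max = 2.898×10⁻³/3.696×10⁻⁶ = 784.091 K.
Area A = 0.0105 m².
Then P = εσAT⁴ = 0.523×5.670×10⁻⁸×0.0105×(784.091)⁴ = 118 W.

P ≈ 118 W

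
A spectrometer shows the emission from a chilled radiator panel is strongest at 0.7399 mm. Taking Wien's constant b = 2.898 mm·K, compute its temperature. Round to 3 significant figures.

Wien's law gives T = b/λ_max = (2.898×10⁻³ m·K)/(7.399×10⁻⁴ m) = 3.92 K.

T ≈ 3.92 K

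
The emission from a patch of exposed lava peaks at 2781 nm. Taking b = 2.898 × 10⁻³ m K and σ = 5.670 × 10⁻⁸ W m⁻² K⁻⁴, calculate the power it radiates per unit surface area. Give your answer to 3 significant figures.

I ≈ 6.69×10⁴ W/m²

Wien's law: T = b/λ_max = 2.898×10⁻³/2.781×10⁻⁶ = 1042.07 K.
Then I = σT⁴ = 5.670×10⁻⁸×(1042.07)⁴ = 6.69×10⁴ W/m².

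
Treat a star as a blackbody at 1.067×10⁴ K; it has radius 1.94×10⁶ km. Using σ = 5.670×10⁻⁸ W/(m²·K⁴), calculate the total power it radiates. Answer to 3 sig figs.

Surface area A = 4πR² = 4π(1.94×10⁹ m)² = 4.72948×10¹⁹ m².
P = σAT⁴ = 5.670×10⁻⁸ × 4.72948×10¹⁹ × (1.067×10⁴)⁴ = 3.48×10²⁸ W.

P ≈ 3.48×10²⁸ W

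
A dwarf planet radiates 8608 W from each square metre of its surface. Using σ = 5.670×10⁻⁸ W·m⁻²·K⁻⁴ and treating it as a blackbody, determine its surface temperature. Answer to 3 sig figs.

I = σT⁴, so T = (I/σ)^(1/4) = (8608/(5.670×10⁻⁸))^(1/4) = 624 K.

T ≈ 624 K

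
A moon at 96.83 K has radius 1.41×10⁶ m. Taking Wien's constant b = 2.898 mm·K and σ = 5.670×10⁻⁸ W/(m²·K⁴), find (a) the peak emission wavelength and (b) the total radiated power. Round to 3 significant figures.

λ_max ≈ 29.9 μm; P ≈ 1.25×10¹⁴ W

(a) λ_max = b/T = 2.898×10⁻³/96.83 = 2.993×10⁻⁵ m = 29.9 μm.
Surface area A = 4πR² = 4π(1.41×10⁶ m)² = 2.49832×10¹³ m².
(b) P = σAT⁴ = 5.670×10⁻⁸×2.49832×10¹³×(96.83)⁴ = 1.25×10¹⁴ W.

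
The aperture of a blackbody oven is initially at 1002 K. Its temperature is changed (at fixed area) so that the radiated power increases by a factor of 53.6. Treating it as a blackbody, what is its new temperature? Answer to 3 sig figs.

P ∝ T⁴, so T₂/T₁ = (P₂/P₁)^(1/4) = (53.6)^(1/4) = 2.70577.
T₂ = 1002 × 2.70577 = 2.71×10³ K.

T₂ ≈ 2.71×10³ K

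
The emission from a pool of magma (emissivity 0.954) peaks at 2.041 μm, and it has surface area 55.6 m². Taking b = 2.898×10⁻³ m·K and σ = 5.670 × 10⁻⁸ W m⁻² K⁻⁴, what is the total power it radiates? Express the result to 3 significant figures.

P ≈ 1.22×10⁷ W

Wien's law: T = b/λ_max = 2.898×10⁻³/2.041×10⁻⁶ = 1419.89 K.
Area A = 55.6 m².
Then P = εσAT⁴ = 0.954×5.670×10⁻⁸×55.6×(1419.89)⁴ = 1.22×10⁷ W.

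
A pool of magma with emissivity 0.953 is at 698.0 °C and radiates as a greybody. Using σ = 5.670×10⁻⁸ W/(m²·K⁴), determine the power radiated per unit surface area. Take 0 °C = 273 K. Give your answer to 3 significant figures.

T = 698.0 °C + 273 = 971.0 K.
Stefan–Boltzmann: I = εσT⁴ = 0.953 × 5.670×10⁻⁸ × (971.0)⁴ = 4.80×10⁴ W/m².

I ≈ 4.80×10⁴ W/m²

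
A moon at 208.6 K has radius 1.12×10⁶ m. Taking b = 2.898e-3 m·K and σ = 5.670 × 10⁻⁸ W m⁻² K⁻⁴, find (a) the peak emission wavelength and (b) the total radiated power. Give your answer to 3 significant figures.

(a) λ_max = b/T = 2.898×10⁻³/208.6 = 1.389×10⁻⁵ m = 13.9 μm.
Surface area A = 4πR² = 4π(1.12×10⁶ m)² = 1.57633×10¹³ m².
(b) P = σAT⁴ = 5.670×10⁻⁸×1.57633×10¹³×(208.6)⁴ = 1.69×10¹⁵ W.

λ_max ≈ 13.9 μm; P ≈ 1.69×10¹⁵ W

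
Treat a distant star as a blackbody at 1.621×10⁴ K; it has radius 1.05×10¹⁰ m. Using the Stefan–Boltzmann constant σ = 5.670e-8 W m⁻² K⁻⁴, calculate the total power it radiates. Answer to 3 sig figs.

P ≈ 5.42×10³⁰ W

Surface area A = 4πR² = 4π(1.05×10¹⁰ m)² = 1.38544×10²¹ m².
P = σAT⁴ = 5.670×10⁻⁸ × 1.38544×10²¹ × (1.621×10⁴)⁴ = 5.42×10³⁰ W.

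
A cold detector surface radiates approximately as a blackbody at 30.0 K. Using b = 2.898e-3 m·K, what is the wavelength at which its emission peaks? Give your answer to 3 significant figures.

λ_max ≈ 96.6 μm

Wien's displacement law: λ_max = b/T = (2.898×10⁻³ m·K)/(30.0 K) = 9.660×10⁻⁵ m.
That is 96.6 μm, in the infrared range.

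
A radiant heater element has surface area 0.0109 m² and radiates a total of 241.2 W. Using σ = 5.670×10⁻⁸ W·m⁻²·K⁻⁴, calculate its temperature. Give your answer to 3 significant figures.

T ≈ 790 K

Area A = 0.0109 m².
P = σAT⁴ ⇒ T = (P/(σA))^(1/4) = (241.2/(5.670×10⁻⁸×0.0109))^(1/4) = 790 K.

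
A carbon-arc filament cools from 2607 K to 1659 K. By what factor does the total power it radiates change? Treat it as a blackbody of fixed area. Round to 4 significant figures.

P ∝ T⁴, so P₂/P₁ = (T₂/T₁)⁴ = (1659/2607)⁴ = (0.636364)⁴ = 0.1640.

P₂/P₁ ≈ 0.1640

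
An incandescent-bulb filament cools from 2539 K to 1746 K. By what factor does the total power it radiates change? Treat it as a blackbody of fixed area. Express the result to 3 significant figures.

P₂/P₁ ≈ 0.224

P ∝ T⁴, so P₂/P₁ = (T₂/T₁)⁴ = (1746/2539)⁴ = (0.687672)⁴ = 0.224.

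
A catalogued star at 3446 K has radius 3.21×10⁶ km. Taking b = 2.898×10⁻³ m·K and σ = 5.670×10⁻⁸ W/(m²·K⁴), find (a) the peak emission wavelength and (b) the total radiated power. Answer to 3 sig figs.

(a) λ_max = b/T = 2.898×10⁻³/3446 = 8.410×10⁻⁷ m = 0.841 μm.
Surface area A = 4πR² = 4π(3.21×10⁹ m)² = 1.29485×10²⁰ m².
(b) P = σAT⁴ = 5.670×10⁻⁸×1.29485×10²⁰×(3446)⁴ = 1.04×10²⁷ W.

λ_max ≈ 0.841 μm; P ≈ 1.04×10²⁷ W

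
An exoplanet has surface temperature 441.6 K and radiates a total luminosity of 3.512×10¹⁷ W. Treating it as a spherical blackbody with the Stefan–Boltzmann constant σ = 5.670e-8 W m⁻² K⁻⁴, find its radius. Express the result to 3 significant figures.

R ≈ 3.60×10⁶ m

L = 4πR²σT⁴ ⇒ R = √(L/(4πσT⁴)).
σT⁴ = 2156.25 W/m², so R = √(3.512×10¹⁷/(4π×2156.25)) = 3.60×10⁶ m.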